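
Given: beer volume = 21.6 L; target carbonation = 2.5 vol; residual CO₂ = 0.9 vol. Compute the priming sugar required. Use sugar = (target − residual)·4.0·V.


sugar = (2.5 − 0.9)·4.0·21.6

138.2400 g


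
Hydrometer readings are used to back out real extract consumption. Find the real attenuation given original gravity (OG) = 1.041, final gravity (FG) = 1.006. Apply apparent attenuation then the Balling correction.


AA = (OG−FG)/(OG−1)·100;  RA = AA·0.8192
AA = (1.041 − 1.006)/(1.041 − 1)·100 = 85.3659
RA = 85.3659·0.8192

69.9317 %


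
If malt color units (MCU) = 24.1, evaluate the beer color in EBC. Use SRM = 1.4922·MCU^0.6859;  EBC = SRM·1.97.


SRM = 1.4922·24.1^0.6859 = 13.2359
EBC = 13.2359·1.97

26.0747 EBC


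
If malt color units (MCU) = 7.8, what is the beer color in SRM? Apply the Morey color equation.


SRM = 1.4922 · MCU^0.6859
SRM = 1.4922 · 7.8^0.6859

6.1054 SRM


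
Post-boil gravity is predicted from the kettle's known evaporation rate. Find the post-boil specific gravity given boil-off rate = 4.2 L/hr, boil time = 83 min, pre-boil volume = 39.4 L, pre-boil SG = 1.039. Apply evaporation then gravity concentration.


V_post = V_pre − rate·(t/60);  SG_post = 1 + (SG_pre−1)·V_pre/V_post
V_post = 39.4 − 4.2·(83/60) = 33.5900
SG_post = 1 + (1.039 − 1)·39.4/33.5900

1.0457


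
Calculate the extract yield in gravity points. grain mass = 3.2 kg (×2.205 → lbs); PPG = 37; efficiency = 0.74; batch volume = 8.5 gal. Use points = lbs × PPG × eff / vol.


lbs = 3.2 × 2.205 = 7.0560
points = 7.0560 × 37 × 0.74 / 8.5

22.7286 points


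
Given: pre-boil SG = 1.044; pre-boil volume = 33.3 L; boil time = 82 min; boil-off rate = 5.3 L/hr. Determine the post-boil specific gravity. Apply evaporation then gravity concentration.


V_post = V_pre − rate·(t/60);  SG_post = 1 + (SG_pre−1)·V_pre/V_post
V_post = 33.3 − 5.3·(82/60) = 26.0567
SG_post = 1 + (1.044 − 1)·33.3/26.0567

1.0562


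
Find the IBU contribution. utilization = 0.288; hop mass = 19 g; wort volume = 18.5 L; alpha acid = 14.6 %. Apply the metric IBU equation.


IBU = (α/100)·mass·U·1000 / V
IBU = (14.6/100)·19·0.288·1000 / 18.5

43.1844 IBU


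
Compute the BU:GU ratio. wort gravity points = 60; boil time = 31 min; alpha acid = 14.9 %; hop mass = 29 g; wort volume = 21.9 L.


U = 1.65·0.000125^(GP/1000)·(1−e^(−0.04t))/4.15;  IBU = (α/100)·m·U·1000/V;  BU:GU = IBU/GP
U = 1.65·0.000125^(60/1000)·(1−e^(−0.04·31))/4.15 = 0.1648
IBU = (14.9/100)·29·0.1648·1000/21.9 = 32.5106
BU:GU = 32.5106/60

0.5418


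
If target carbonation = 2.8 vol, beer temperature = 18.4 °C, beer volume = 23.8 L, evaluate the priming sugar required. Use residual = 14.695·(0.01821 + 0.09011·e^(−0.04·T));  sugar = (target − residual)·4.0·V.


residual = 14.695·(0.01821 + 0.09011·e^(−0.04·18.4)) = 0.9019
sugar = (2.8 − 0.9019)·4.0·23.8

180.6985 g


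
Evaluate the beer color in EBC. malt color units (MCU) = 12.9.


SRM = 1.4922·MCU^0.6859;  EBC = SRM·1.97
SRM = 1.4922·12.9^0.6859 = 8.6215
EBC = 8.6215·1.97

16.9843 EBC


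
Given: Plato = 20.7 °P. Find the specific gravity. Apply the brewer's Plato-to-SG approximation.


SG = 259/(259 − P)
SG = 259/(259 − 20.7)

1.0869


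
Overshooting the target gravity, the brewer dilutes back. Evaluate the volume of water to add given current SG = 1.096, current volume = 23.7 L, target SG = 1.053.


V_water = V·((SG_curr − 1)/(SG_target − 1) − 1)
V_water = 23.7·((1.096 − 1)/(1.053 − 1) − 1)

19.2283 L


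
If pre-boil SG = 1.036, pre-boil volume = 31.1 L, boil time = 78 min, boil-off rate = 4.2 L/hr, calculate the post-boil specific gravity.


V_post = V_pre − rate·(t/60);  SG_post = 1 + (SG_pre−1)·V_pre/V_post
V_post = 31.1 − 4.2·(78/60) = 25.6400
SG_post = 1 + (1.036 − 1)·31.1/25.6400

1.0437


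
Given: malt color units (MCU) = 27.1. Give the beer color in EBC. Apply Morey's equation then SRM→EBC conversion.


SRM = 1.4922·MCU^0.6859;  EBC = SRM·1.97
SRM = 1.4922·27.1^0.6859 = 14.3450
EBC = 14.3450·1.97

28.2597 EBC


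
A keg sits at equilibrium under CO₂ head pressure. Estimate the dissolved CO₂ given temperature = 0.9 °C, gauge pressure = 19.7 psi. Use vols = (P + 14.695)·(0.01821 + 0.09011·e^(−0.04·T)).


vols = (19.7 + 14.695)·(0.01821 + 0.09011·e^(−0.04·0.9))

3.6161 volumes


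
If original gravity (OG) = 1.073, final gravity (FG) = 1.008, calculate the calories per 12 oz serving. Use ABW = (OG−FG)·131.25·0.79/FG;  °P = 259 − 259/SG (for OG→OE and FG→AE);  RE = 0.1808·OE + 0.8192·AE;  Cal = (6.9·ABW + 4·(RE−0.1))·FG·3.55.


ABW = (1.073 − 1.008)·131.25·0.79/1.008 = 6.6862
OE = 259 − 259/1.073 = 17.6207 °P
AE = 259 − 259/1.008 = 2.0556 °P
RE = 0.1808·17.6207 + 0.8192·2.0556 = 4.8697 °P
Cal = (6.9·6.6862 + 4·(4.8697−0.1))·1.008·3.55

233.3607 kcal


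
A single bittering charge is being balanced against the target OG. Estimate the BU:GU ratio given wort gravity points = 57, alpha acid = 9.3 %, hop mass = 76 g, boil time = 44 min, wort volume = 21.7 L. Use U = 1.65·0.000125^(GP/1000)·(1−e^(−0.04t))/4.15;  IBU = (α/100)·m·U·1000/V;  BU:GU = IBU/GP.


U = 1.65·0.000125^(57/1000)·(1−e^(−0.04·44))/4.15 = 0.1972
IBU = (9.3/100)·76·0.1972·1000/21.7 = 64.2397
BU:GU = 64.2397/57

1.1270


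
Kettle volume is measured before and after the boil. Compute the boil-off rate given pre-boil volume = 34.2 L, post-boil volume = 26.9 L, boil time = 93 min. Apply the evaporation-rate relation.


rate = (V_pre − V_post) / (t_min/60)
rate = (34.2 − 26.9) / (93/60)

4.7097 L/hr


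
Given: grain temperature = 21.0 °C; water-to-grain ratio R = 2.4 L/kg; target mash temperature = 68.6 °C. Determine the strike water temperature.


T_strike = (0.41/R)·(T_mash − T_grain) + T_mash
T_strike = (0.41/2.4)·(68.6 − 21.0) + 68.6

76.7317 °C


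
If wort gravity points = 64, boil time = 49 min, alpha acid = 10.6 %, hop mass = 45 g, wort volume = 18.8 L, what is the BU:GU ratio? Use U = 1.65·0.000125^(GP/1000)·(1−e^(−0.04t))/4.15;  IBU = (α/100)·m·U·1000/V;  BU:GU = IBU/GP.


U = 1.65·0.000125^(64/1000)·(1−e^(−0.04·49))/4.15 = 0.1922
IBU = (10.6/100)·45·0.1922·1000/18.8 = 48.7600
BU:GU = 48.7600/64

0.7619


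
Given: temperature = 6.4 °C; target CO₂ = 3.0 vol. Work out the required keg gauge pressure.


psi = vols/(0.01821 + 0.09011·e^(−0.04·T)) − 14.695
psi = 3.0/(0.01821 + 0.09011·e^(−0.04·6.4)) − 14.695

19.4083 psi


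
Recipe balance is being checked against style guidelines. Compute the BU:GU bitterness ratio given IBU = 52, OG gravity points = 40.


BU:GU = IBU / OG_points
BU:GU = 52 / 40

1.3000


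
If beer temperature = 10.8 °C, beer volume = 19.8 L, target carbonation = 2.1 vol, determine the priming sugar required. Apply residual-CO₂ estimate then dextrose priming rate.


residual = 14.695·(0.01821 + 0.09011·e^(−0.04·T));  sugar = (target − residual)·4.0·V
residual = 14.695·(0.01821 + 0.09011·e^(−0.04·10.8)) = 1.1273
sugar = (2.1 − 1.1273)·4.0·19.8

77.0412 g


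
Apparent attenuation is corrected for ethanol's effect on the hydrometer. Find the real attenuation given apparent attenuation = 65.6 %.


RA = AA · 0.8192
RA = 65.6 · 0.8192

53.7395 %


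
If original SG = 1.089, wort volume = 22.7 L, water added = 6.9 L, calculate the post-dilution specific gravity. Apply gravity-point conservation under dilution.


SG_new = 1 + (SG_old − 1)·V_old/(V_old + V_water)
pts = (1.089 − 1)·1000·22.7/(22.7 + 6.9) = 68.2534
SG_new = 1 + 68.2534/1000

1.0683


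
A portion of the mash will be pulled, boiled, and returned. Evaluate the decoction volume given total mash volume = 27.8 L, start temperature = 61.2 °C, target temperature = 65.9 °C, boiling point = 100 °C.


V_dec = V_total·(T_target − T_start)/(T_boil − T_start)
V_dec = 27.8·(65.9 − 61.2)/(100 − 61.2)

3.3675 L


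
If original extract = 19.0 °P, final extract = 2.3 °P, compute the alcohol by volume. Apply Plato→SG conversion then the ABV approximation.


SG = 259/(259 − P);  ABV = (OG − FG)·131.25
OG = 259/(259 − 19.0) = 1.0792
FG = 259/(259 − 2.3) = 1.0090
ABV = (1.0792 − 1.0090)·131.25

9.2146 % ABV


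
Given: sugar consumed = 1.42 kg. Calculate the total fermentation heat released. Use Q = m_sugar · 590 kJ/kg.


Q = 1.42 · 590

837.8000 kJ


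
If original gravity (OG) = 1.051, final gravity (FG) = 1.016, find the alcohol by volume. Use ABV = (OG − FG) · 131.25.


ABV = (1.051 − 1.016) · 131.25

4.5937 % ABV


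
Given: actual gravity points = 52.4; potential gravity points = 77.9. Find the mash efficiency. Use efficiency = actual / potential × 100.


efficiency = 52.4 / 77.9 × 100

67.2657 %


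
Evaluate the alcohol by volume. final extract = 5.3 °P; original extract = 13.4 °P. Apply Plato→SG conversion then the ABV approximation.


SG = 259/(259 − P);  ABV = (OG − FG)·131.25
OG = 259/(259 − 13.4) = 1.0546
FG = 259/(259 − 5.3) = 1.0209
ABV = (1.0546 − 1.0209)·131.25

4.4191 % ABV


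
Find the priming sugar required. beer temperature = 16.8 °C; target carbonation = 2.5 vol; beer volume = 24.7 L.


residual = 14.695·(0.01821 + 0.09011·e^(−0.04·T));  sugar = (target − residual)·4.0·V
residual = 14.695·(0.01821 + 0.09011·e^(−0.04·16.8)) = 0.9438
sugar = (2.5 − 0.9438)·4.0·24.7

153.7496 g


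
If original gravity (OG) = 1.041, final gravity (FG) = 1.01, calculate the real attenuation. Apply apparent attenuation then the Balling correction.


AA = (OG−FG)/(OG−1)·100;  RA = AA·0.8192
AA = (1.041 − 1.01)/(1.041 − 1)·100 = 75.6098
RA = 75.6098·0.8192

61.9395 %


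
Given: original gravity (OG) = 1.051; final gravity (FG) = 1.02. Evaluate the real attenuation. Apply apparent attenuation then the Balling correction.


AA = (OG−FG)/(OG−1)·100;  RA = AA·0.8192
AA = (1.051 − 1.02)/(1.051 − 1)·100 = 60.7843
RA = 60.7843·0.8192

49.7945 %


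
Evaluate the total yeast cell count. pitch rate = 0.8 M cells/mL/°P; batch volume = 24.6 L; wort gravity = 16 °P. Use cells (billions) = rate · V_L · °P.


cells = 0.8 · 24.6 · 16

314.8800 billion cells


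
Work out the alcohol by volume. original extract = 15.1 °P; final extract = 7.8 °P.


SG = 259/(259 − P);  ABV = (OG − FG)·131.25
OG = 259/(259 − 15.1) = 1.0619
FG = 259/(259 − 7.8) = 1.0311
ABV = (1.0619 − 1.0311)·131.25

4.0503 % ABV


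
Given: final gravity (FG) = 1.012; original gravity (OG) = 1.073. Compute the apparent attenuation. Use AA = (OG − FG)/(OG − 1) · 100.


AA = (1.073 − 1.012)/(1.073 − 1) · 100

83.5616 %


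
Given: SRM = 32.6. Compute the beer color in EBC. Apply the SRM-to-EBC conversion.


EBC = SRM · 1.97
EBC = 32.6 · 1.97

64.2220 EBC


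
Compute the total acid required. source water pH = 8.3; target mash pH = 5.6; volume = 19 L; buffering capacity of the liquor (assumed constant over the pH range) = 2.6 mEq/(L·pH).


acid = buffering capacity · (pH_source − pH_target) · V
acid = 2.6 · (8.3 − 5.6) · 19

133.3800 mEq


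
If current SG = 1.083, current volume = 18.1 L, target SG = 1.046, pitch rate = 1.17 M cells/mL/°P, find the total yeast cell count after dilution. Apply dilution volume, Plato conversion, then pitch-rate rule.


V_w = V·((SG_c−1)/(SG_t−1)−1);  °P = 259 − 259/SG_t;  cells = rate·(V+V_w)·°P
V_w = 18.1·((1.083−1)/(1.046−1)−1) = 14.5587
V_final = 18.1 + 14.5587 = 32.6587
°P = 259 − 259/1.046 = 11.3901
cells = 1.17·32.6587·11.3901

435.2218 billion cells


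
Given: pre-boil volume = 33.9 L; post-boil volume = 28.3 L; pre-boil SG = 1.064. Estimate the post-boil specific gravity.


SG_post = 1 + (SG_pre − 1)·V_pre/V_post
pts_pre = (1.064 − 1)·1000 = 64.0000
pts_post = 64.0000·33.9/28.3 = 76.6643
SG_post = 1 + 76.6643/1000

1.0767


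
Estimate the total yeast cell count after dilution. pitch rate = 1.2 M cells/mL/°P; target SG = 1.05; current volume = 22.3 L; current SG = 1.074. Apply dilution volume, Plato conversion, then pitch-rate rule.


V_w = V·((SG_c−1)/(SG_t−1)−1);  °P = 259 − 259/SG_t;  cells = rate·(V+V_w)·°P
V_w = 22.3·((1.074−1)/(1.05−1)−1) = 10.7040
V_final = 22.3 + 10.7040 = 33.0040
°P = 259 − 259/1.05 = 12.3333
cells = 1.2·33.0040·12.3333

488.4592 billion cells


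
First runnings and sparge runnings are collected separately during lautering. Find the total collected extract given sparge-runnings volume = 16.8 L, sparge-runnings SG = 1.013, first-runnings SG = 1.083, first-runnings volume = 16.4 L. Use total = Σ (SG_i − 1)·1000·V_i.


first = (1.083 − 1)·1000·16.4 = 1361.2000
sparge = (1.013 − 1)·1000·16.8 = 218.4000
total = 1361.2000 + 218.4000

1579.6000 gravity·L


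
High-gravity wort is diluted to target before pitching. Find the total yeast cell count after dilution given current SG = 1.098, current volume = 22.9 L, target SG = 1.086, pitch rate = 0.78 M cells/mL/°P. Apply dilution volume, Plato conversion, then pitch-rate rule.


V_w = V·((SG_c−1)/(SG_t−1)−1);  °P = 259 − 259/SG_t;  cells = rate·(V+V_w)·°P
V_w = 22.9·((1.098−1)/(1.086−1)−1) = 3.1953
V_final = 22.9 + 3.1953 = 26.0953
°P = 259 − 259/1.086 = 20.5101
cells = 0.78·26.0953·20.5101

417.4708 billion cells


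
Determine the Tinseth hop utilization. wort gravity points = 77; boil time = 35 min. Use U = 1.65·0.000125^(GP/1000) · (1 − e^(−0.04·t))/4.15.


bigness = 1.65·0.000125^(77/1000) = 0.8259
boil_factor = (1 − e^(−0.04·35))/4.15 = 0.1815
U = 0.8259 · 0.1815

0.1499


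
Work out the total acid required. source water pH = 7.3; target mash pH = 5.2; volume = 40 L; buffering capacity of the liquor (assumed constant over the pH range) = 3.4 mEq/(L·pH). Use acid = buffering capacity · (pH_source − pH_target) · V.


acid = 3.4 · (7.3 − 5.2) · 40

285.6000 mEq


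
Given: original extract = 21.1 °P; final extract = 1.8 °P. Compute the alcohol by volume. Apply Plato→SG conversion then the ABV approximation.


SG = 259/(259 − P);  ABV = (OG − FG)·131.25
OG = 259/(259 − 21.1) = 1.0887
FG = 259/(259 − 1.8) = 1.0070
ABV = (1.0887 − 1.0070)·131.25

10.7224 % ABV


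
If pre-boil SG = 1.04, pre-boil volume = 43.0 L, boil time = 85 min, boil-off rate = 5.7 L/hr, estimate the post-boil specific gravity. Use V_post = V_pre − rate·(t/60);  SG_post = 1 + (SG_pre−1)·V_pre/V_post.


V_post = 43.0 − 5.7·(85/60) = 34.9250
SG_post = 1 + (1.04 − 1)·43.0/34.9250

1.0492


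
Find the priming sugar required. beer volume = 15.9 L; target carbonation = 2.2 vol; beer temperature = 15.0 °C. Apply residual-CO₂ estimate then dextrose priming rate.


residual = 14.695·(0.01821 + 0.09011·e^(−0.04·T));  sugar = (target − residual)·4.0·V
residual = 14.695·(0.01821 + 0.09011·e^(−0.04·15.0)) = 0.9943
sugar = (2.2 − 0.9943)·4.0·15.9

76.6816 g


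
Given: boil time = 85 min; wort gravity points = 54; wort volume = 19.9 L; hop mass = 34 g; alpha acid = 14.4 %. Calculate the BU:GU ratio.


U = 1.65·0.000125^(GP/1000)·(1−e^(−0.04t))/4.15;  IBU = (α/100)·m·U·1000/V;  BU:GU = IBU/GP
U = 1.65·0.000125^(54/1000)·(1−e^(−0.04·85))/4.15 = 0.2366
IBU = (14.4/100)·34·0.2366·1000/19.9 = 58.1991
BU:GU = 58.1991/54

1.0778


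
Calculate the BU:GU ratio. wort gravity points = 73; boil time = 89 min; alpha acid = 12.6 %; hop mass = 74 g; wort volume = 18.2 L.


U = 1.65·0.000125^(GP/1000)·(1−e^(−0.04t))/4.15;  IBU = (α/100)·m·U·1000/V;  BU:GU = IBU/GP
U = 1.65·0.000125^(73/1000)·(1−e^(−0.04·89))/4.15 = 0.2004
IBU = (12.6/100)·74·0.2004·1000/18.2 = 102.6860
BU:GU = 102.6860/73

1.4067


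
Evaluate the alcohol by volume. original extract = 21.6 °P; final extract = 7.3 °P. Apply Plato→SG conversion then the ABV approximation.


SG = 259/(259 − P);  ABV = (OG − FG)·131.25
OG = 259/(259 − 21.6) = 1.0910
FG = 259/(259 − 7.3) = 1.0290
ABV = (1.0910 − 1.0290)·131.25

8.1353 % ABV


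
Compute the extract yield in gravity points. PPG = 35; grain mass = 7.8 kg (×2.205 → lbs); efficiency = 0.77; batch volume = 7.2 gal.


points = lbs × PPG × eff / vol
lbs = 7.8 × 2.205 = 17.1990
points = 17.1990 × 35 × 0.77 / 7.2

64.3768 points


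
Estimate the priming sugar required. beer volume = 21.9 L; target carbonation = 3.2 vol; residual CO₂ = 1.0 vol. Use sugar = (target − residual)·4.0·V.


sugar = (3.2 − 1.0)·4.0·21.9

192.7200 g


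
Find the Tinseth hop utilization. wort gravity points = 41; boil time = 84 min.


U = 1.65·0.000125^(GP/1000) · (1 − e^(−0.04·t))/4.15
bigness = 1.65·0.000125^(41/1000) = 1.1415
boil_factor = (1 − e^(−0.04·84))/4.15 = 0.2326
U = 1.1415 · 0.2326

0.2655


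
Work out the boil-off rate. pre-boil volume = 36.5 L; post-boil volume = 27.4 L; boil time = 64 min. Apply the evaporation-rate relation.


rate = (V_pre − V_post) / (t_min/60)
rate = (36.5 − 27.4) / (64/60)

8.5313 L/hr


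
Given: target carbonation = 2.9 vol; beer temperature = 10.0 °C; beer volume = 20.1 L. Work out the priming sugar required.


residual = 14.695·(0.01821 + 0.09011·e^(−0.04·T));  sugar = (target − residual)·4.0·V
residual = 14.695·(0.01821 + 0.09011·e^(−0.04·10.0)) = 1.1552
sugar = (2.9 − 1.1552)·4.0·20.1

140.2810 g


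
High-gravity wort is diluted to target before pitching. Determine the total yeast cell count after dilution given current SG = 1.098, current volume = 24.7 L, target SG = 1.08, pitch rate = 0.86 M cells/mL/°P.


V_w = V·((SG_c−1)/(SG_t−1)−1);  °P = 259 − 259/SG_t;  cells = rate·(V+V_w)·°P
V_w = 24.7·((1.098−1)/(1.08−1)−1) = 5.5575
V_final = 24.7 + 5.5575 = 30.2575
°P = 259 − 259/1.08 = 19.1852
cells = 0.86·30.2575·19.1852

499.2263 billion cells


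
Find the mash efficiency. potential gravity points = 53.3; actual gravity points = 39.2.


efficiency = actual / potential × 100
efficiency = 39.2 / 53.3 × 100

73.5460 %


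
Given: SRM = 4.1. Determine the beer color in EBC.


EBC = SRM · 1.97
EBC = 4.1 · 1.97

8.0770 EBC


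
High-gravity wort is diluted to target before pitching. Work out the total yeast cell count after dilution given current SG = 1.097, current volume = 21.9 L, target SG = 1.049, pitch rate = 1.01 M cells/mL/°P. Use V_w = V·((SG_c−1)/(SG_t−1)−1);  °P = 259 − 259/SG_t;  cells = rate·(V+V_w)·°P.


V_w = 21.9·((1.097−1)/(1.049−1)−1) = 21.4531
V_final = 21.9 + 21.4531 = 43.3531
°P = 259 − 259/1.049 = 12.0982
cells = 1.01·43.3531·12.0982

529.7385 billion cells


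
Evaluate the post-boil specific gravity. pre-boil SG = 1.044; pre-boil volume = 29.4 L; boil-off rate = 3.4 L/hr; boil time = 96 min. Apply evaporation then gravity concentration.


V_post = V_pre − rate·(t/60);  SG_post = 1 + (SG_pre−1)·V_pre/V_post
V_post = 29.4 − 3.4·(96/60) = 23.9600
SG_post = 1 + (1.044 − 1)·29.4/23.9600

1.0540


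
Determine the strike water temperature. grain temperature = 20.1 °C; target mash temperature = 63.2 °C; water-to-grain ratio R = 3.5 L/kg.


T_strike = (0.41/R)·(T_mash − T_grain) + T_mash
T_strike = (0.41/3.5)·(63.2 − 20.1) + 63.2

68.2489 °C


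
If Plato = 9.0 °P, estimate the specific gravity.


SG = 259/(259 − P)
SG = 259/(259 − 9.0)

1.0360


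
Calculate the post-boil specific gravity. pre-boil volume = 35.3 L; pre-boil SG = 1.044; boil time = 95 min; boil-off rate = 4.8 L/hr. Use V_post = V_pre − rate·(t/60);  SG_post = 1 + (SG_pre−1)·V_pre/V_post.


V_post = 35.3 − 4.8·(95/60) = 27.7000
SG_post = 1 + (1.044 − 1)·35.3/27.7000

1.0561


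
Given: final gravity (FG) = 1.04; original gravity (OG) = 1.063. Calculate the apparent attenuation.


AA = (OG − FG)/(OG − 1) · 100
AA = (1.063 − 1.04)/(1.063 − 1) · 100

36.5079 %


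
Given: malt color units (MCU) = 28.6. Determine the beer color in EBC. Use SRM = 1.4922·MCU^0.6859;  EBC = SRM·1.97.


SRM = 1.4922·28.6^0.6859 = 14.8850
EBC = 14.8850·1.97

29.3234 EBC


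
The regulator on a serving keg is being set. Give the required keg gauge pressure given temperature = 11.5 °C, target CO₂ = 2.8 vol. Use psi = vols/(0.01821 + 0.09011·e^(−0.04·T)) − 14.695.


psi = 2.8/(0.01821 + 0.09011·e^(−0.04·11.5)) − 14.695

22.5911 psi


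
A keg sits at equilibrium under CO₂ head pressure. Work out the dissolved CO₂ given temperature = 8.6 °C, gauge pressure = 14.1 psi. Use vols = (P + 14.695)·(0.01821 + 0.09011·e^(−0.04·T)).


vols = (14.1 + 14.695)·(0.01821 + 0.09011·e^(−0.04·8.6))

2.3638 volumes


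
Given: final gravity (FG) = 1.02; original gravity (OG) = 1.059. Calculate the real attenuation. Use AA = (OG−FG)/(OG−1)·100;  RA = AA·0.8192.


AA = (1.059 − 1.02)/(1.059 − 1)·100 = 66.1017
RA = 66.1017·0.8192

54.1505 %


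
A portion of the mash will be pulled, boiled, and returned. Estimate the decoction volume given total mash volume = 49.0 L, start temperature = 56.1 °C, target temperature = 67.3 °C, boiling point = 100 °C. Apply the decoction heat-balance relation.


V_dec = V_total·(T_target − T_start)/(T_boil − T_start)
V_dec = 49.0·(67.3 − 56.1)/(100 − 56.1)

12.5011 L


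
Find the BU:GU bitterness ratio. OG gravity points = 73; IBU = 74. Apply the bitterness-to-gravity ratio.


BU:GU = IBU / OG_points
BU:GU = 74 / 73

1.0137


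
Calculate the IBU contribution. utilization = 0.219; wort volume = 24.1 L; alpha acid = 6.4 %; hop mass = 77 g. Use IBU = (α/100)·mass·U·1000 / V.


IBU = (6.4/100)·77·0.219·1000 / 24.1

44.7814 IBU


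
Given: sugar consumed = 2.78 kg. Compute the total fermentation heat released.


Q = m_sugar · 590 kJ/kg
Q = 2.78 · 590

1640.2000 kJ


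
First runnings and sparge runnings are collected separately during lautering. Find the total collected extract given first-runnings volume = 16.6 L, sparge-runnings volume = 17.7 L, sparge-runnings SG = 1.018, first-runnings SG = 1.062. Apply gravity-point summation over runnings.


total = Σ (SG_i − 1)·1000·V_i
first = (1.062 − 1)·1000·16.6 = 1029.2000
sparge = (1.018 − 1)·1000·17.7 = 318.6000
total = 1029.2000 + 318.6000

1347.8000 gravity·L


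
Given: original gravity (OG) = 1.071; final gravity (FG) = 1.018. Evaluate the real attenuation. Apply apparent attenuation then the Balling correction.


AA = (OG−FG)/(OG−1)·100;  RA = AA·0.8192
AA = (1.071 − 1.018)/(1.071 − 1)·100 = 74.6479
RA = 74.6479·0.8192

61.1515 %


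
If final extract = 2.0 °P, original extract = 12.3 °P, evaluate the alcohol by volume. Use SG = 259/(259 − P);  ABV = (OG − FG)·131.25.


OG = 259/(259 − 12.3) = 1.0499
FG = 259/(259 − 2.0) = 1.0078
ABV = (1.0499 − 1.0078)·131.25

5.5225 % ABV


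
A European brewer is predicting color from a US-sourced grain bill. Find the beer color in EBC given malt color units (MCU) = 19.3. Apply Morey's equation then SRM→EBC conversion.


SRM = 1.4922·MCU^0.6859;  EBC = SRM·1.97
SRM = 1.4922·19.3^0.6859 = 11.3656
EBC = 11.3656·1.97

22.3902 EBC


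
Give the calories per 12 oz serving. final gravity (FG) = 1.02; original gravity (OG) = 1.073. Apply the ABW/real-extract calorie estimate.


ABW = (OG−FG)·131.25·0.79/FG;  °P = 259 − 259/SG (for OG→OE and FG→AE);  RE = 0.1808·OE + 0.8192·AE;  Cal = (6.9·ABW + 4·(RE−0.1))·FG·3.55
ABW = (1.073 − 1.02)·131.25·0.79/1.02 = 5.3877
OE = 259 − 259/1.073 = 17.6207 °P
AE = 259 − 259/1.02 = 5.0784 °P
RE = 0.1808·17.6207 + 0.8192·5.0784 = 7.3461 °P
Cal = (6.9·5.3877 + 4·(7.3461−0.1))·1.02·3.55

239.5628 kcal


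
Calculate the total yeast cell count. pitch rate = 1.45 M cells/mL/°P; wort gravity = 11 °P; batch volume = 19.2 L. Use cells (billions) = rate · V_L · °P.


cells = 1.45 · 19.2 · 11

306.2400 billion cells


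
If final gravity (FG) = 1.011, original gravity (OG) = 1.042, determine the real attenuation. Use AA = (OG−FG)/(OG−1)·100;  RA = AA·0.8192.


AA = (1.042 − 1.011)/(1.042 − 1)·100 = 73.8095
RA = 73.8095·0.8192

60.4648 %


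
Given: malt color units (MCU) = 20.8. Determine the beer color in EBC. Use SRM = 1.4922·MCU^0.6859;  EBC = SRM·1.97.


SRM = 1.4922·20.8^0.6859 = 11.9643
EBC = 11.9643·1.97

23.5696 EBC


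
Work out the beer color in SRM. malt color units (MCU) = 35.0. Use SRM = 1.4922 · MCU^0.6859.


SRM = 1.4922 · 35.0^0.6859

17.0963 SRM


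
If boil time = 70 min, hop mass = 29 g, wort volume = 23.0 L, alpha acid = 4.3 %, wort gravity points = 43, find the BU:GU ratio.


U = 1.65·0.000125^(GP/1000)·(1−e^(−0.04t))/4.15;  IBU = (α/100)·m·U·1000/V;  BU:GU = IBU/GP
U = 1.65·0.000125^(43/1000)·(1−e^(−0.04·70))/4.15 = 0.2537
IBU = (4.3/100)·29·0.2537·1000/23.0 = 13.7561
BU:GU = 13.7561/43

0.3199


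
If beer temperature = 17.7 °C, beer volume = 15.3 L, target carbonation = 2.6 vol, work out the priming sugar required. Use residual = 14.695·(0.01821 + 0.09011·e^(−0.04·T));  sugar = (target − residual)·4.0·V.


residual = 14.695·(0.01821 + 0.09011·e^(−0.04·17.7)) = 0.9199
sugar = (2.6 − 0.9199)·4.0·15.3

102.8210 g


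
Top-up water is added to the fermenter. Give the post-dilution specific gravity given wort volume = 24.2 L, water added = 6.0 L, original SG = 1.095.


SG_new = 1 + (SG_old − 1)·V_old/(V_old + V_water)
pts = (1.095 − 1)·1000·24.2/(24.2 + 6.0) = 76.1258
SG_new = 1 + 76.1258/1000

1.0761


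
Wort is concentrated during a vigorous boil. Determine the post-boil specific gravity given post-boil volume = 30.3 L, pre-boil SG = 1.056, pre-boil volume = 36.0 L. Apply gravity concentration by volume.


SG_post = 1 + (SG_pre − 1)·V_pre/V_post
pts_pre = (1.056 − 1)·1000 = 56.0000
pts_post = 56.0000·36.0/30.3 = 66.5347
SG_post = 1 + 66.5347/1000

1.0665


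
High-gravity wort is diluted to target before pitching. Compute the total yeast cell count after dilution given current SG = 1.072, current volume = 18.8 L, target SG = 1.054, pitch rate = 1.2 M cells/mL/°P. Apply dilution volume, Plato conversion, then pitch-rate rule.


V_w = V·((SG_c−1)/(SG_t−1)−1);  °P = 259 − 259/SG_t;  cells = rate·(V+V_w)·°P
V_w = 18.8·((1.072−1)/(1.054−1)−1) = 6.2667
V_final = 18.8 + 6.2667 = 25.0667
°P = 259 − 259/1.054 = 13.2694
cells = 1.2·25.0667·13.2694

399.1450 billion cells


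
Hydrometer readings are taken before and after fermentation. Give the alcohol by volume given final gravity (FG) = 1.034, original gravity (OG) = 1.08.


ABV = (OG − FG) · 131.25
ABV = (1.08 − 1.034) · 131.25

6.0375 % ABV


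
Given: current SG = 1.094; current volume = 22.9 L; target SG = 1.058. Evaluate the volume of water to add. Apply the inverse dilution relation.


V_water = V·((SG_curr − 1)/(SG_target − 1) − 1)
V_water = 22.9·((1.094 − 1)/(1.058 − 1) − 1)

14.2138 L


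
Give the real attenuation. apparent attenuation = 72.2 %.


RA = AA · 0.8192
RA = 72.2 · 0.8192

59.1462 %


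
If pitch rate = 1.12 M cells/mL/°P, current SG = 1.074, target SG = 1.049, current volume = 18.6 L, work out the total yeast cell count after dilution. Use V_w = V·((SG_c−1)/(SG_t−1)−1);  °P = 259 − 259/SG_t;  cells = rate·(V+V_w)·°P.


V_w = 18.6·((1.074−1)/(1.049−1)−1) = 9.4898
V_final = 18.6 + 9.4898 = 28.0898
°P = 259 − 259/1.049 = 12.0982
cells = 1.12·28.0898·12.0982

380.6159 billion cells


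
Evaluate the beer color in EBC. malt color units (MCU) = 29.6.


SRM = 1.4922·MCU^0.6859;  EBC = SRM·1.97
SRM = 1.4922·29.6^0.6859 = 15.2400
EBC = 15.2400·1.97

30.0229 EBC


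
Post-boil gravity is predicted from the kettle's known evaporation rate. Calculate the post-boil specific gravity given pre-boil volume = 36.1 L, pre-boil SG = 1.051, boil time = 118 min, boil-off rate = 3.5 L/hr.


V_post = V_pre − rate·(t/60);  SG_post = 1 + (SG_pre−1)·V_pre/V_post
V_post = 36.1 − 3.5·(118/60) = 29.2167
SG_post = 1 + (1.051 − 1)·36.1/29.2167

1.0630


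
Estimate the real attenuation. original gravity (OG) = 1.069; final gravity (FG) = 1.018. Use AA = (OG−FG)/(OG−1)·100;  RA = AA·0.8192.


AA = (1.069 − 1.018)/(1.069 − 1)·100 = 73.9130
RA = 73.9130·0.8192

60.5496 %


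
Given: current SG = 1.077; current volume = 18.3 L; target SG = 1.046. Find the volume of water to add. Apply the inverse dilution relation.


V_water = V·((SG_curr − 1)/(SG_target − 1) − 1)
V_water = 18.3·((1.077 − 1)/(1.046 − 1) − 1)

12.3326 L


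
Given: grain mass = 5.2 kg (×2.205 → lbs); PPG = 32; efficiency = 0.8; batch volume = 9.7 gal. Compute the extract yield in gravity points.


points = lbs × PPG × eff / vol
lbs = 5.2 × 2.205 = 11.4660
points = 11.4660 × 32 × 0.8 / 9.7

30.2608 points


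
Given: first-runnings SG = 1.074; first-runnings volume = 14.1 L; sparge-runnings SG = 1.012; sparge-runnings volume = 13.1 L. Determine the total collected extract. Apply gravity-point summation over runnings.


total = Σ (SG_i − 1)·1000·V_i
first = (1.074 − 1)·1000·14.1 = 1043.4000
sparge = (1.012 − 1)·1000·13.1 = 157.2000
total = 1043.4000 + 157.2000

1200.6000 gravity·L


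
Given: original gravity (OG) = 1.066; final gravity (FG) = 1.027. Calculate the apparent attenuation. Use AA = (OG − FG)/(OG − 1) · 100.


AA = (1.066 − 1.027)/(1.066 − 1) · 100

59.0909 %


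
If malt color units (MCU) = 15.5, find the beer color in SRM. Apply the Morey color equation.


SRM = 1.4922 · MCU^0.6859
SRM = 1.4922 · 15.5^0.6859

9.7786 SRM


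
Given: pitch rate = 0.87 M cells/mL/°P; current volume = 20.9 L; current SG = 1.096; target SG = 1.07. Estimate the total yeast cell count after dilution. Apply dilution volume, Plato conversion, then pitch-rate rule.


V_w = V·((SG_c−1)/(SG_t−1)−1);  °P = 259 − 259/SG_t;  cells = rate·(V+V_w)·°P
V_w = 20.9·((1.096−1)/(1.07−1)−1) = 7.7629
V_final = 20.9 + 7.7629 = 28.6629
°P = 259 − 259/1.07 = 16.9439
cells = 0.87·28.6629·16.9439

422.5253 billion cells


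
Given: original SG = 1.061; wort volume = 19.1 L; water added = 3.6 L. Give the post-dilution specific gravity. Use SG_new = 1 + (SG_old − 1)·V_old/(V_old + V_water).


pts = (1.061 − 1)·1000·19.1/(19.1 + 3.6) = 51.3260
SG_new = 1 + 51.3260/1000

1.0513


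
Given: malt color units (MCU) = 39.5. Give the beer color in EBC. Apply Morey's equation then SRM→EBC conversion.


SRM = 1.4922·MCU^0.6859;  EBC = SRM·1.97
SRM = 1.4922·39.5^0.6859 = 18.5752
EBC = 18.5752·1.97

36.5931 EBC


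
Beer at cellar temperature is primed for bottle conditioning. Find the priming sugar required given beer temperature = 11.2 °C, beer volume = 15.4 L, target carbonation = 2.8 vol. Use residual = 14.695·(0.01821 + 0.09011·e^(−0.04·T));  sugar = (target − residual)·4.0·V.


residual = 14.695·(0.01821 + 0.09011·e^(−0.04·11.2)) = 1.1136
sugar = (2.8 − 1.1136)·4.0·15.4

103.8815 g


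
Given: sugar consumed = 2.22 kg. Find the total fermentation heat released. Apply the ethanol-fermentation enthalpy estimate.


Q = m_sugar · 590 kJ/kg
Q = 2.22 · 590

1309.8000 kJ


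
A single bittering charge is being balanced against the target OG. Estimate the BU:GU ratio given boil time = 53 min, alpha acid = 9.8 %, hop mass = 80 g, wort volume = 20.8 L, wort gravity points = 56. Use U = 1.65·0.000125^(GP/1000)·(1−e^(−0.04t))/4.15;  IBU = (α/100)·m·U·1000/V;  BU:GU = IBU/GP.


U = 1.65·0.000125^(56/1000)·(1−e^(−0.04·53))/4.15 = 0.2115
IBU = (9.8/100)·80·0.2115·1000/20.8 = 79.7228
BU:GU = 79.7228/56

1.4236


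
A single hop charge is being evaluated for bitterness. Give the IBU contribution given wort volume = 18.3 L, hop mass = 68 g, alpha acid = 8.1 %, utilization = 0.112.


IBU = (α/100)·mass·U·1000 / V
IBU = (8.1/100)·68·0.112·1000 / 18.3

33.7102 IBU


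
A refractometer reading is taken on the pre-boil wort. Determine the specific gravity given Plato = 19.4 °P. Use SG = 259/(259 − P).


SG = 259/(259 − 19.4)

1.0810


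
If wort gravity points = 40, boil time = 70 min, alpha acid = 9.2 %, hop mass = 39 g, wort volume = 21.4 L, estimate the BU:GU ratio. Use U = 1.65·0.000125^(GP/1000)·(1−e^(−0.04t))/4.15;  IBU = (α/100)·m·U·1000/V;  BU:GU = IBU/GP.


U = 1.65·0.000125^(40/1000)·(1−e^(−0.04·70))/4.15 = 0.2607
IBU = (9.2/100)·39·0.2607·1000/21.4 = 43.7023
BU:GU = 43.7023/40

1.0926


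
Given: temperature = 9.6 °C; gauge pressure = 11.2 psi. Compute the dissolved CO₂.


vols = (P + 14.695)·(0.01821 + 0.09011·e^(−0.04·T))
vols = (11.2 + 14.695)·(0.01821 + 0.09011·e^(−0.04·9.6))

2.0609 volumes


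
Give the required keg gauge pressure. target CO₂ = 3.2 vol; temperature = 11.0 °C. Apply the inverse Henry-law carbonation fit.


psi = vols/(0.01821 + 0.09011·e^(−0.04·T)) − 14.695
psi = 3.2/(0.01821 + 0.09011·e^(−0.04·11.0)) − 14.695

27.2754 psi


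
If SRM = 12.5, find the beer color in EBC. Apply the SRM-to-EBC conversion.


EBC = SRM · 1.97
EBC = 12.5 · 1.97

24.6250 EBC


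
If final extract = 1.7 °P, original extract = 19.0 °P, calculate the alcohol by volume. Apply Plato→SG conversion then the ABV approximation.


SG = 259/(259 − P);  ABV = (OG − FG)·131.25
OG = 259/(259 − 19.0) = 1.0792
FG = 259/(259 − 1.7) = 1.0066
ABV = (1.0792 − 1.0066)·131.25

9.5234 % ABV


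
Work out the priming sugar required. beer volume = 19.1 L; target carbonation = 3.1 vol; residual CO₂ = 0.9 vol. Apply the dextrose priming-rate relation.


sugar = (target − residual)·4.0·V
sugar = (3.1 − 0.9)·4.0·19.1

168.0800 g


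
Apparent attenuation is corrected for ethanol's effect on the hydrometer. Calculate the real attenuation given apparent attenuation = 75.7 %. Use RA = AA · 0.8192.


RA = 75.7 · 0.8192

62.0134 %


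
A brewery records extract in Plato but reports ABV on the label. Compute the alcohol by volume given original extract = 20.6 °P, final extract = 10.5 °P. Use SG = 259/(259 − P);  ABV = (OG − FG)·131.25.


OG = 259/(259 − 20.6) = 1.0864
FG = 259/(259 − 10.5) = 1.0423
ABV = (1.0864 − 1.0423)·131.25

5.7955 % ABV


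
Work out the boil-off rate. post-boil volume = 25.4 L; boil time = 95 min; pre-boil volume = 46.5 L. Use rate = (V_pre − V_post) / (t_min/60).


rate = (46.5 − 25.4) / (95/60)

13.3263 L/hr


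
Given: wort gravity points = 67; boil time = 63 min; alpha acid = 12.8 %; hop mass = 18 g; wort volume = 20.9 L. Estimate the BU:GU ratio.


U = 1.65·0.000125^(GP/1000)·(1−e^(−0.04t))/4.15;  IBU = (α/100)·m·U·1000/V;  BU:GU = IBU/GP
U = 1.65·0.000125^(67/1000)·(1−e^(−0.04·63))/4.15 = 0.2002
IBU = (12.8/100)·18·0.2002·1000/20.9 = 22.0717
BU:GU = 22.0717/67

0.3294


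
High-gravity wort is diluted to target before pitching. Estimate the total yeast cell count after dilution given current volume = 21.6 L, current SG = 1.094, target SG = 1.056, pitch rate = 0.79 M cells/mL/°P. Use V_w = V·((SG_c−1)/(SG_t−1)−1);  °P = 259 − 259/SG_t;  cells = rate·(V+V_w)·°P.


V_w = 21.6·((1.094−1)/(1.056−1)−1) = 14.6571
V_final = 21.6 + 14.6571 = 36.2571
°P = 259 − 259/1.056 = 13.7348
cells = 0.79·36.2571·13.7348

393.4092 billion cells


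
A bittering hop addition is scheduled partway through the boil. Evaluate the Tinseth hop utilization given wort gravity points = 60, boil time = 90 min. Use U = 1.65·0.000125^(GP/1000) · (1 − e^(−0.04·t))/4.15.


bigness = 1.65·0.000125^(60/1000) = 0.9623
boil_factor = (1 − e^(−0.04·90))/4.15 = 0.2344
U = 0.9623 · 0.2344

0.2255


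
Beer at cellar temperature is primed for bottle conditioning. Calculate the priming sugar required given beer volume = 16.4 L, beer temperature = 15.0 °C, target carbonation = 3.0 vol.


residual = 14.695·(0.01821 + 0.09011·e^(−0.04·T));  sugar = (target − residual)·4.0·V
residual = 14.695·(0.01821 + 0.09011·e^(−0.04·15.0)) = 0.9943
sugar = (3.0 − 0.9943)·4.0·16.4

131.5730 g


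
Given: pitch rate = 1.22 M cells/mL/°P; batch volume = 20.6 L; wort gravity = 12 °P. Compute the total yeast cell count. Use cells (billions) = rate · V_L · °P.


cells = 1.22 · 20.6 · 12

301.5840 billion cells


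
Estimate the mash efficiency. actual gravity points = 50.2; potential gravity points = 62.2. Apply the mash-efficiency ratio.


efficiency = actual / potential × 100
efficiency = 50.2 / 62.2 × 100

80.7074 %


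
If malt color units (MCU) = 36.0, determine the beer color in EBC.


SRM = 1.4922·MCU^0.6859;  EBC = SRM·1.97
SRM = 1.4922·36.0^0.6859 = 17.4299
EBC = 17.4299·1.97

34.3369 EBC


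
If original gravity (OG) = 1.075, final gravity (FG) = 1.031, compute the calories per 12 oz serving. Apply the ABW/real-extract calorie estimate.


ABW = (OG−FG)·131.25·0.79/FG;  °P = 259 − 259/SG (for OG→OE and FG→AE);  RE = 0.1808·OE + 0.8192·AE;  Cal = (6.9·ABW + 4·(RE−0.1))·FG·3.55
ABW = (1.075 − 1.031)·131.25·0.79/1.031 = 4.4251
OE = 259 − 259/1.075 = 18.0698 °P
AE = 259 − 259/1.031 = 7.7876 °P
RE = 0.1808·18.0698 + 0.8192·7.7876 = 9.6466 °P
Cal = (6.9·4.4251 + 4·(9.6466−0.1))·1.031·3.55

251.5165 kcal


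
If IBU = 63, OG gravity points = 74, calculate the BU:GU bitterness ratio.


BU:GU = IBU / OG_points
BU:GU = 63 / 74

0.8514


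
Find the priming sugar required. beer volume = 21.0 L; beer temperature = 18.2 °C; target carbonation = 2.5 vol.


residual = 14.695·(0.01821 + 0.09011·e^(−0.04·T));  sugar = (target − residual)·4.0·V
residual = 14.695·(0.01821 + 0.09011·e^(−0.04·18.2)) = 0.9070
sugar = (2.5 − 0.9070)·4.0·21.0

133.8119 g


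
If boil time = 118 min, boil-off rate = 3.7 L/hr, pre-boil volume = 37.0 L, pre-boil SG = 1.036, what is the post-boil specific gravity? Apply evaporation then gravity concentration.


V_post = V_pre − rate·(t/60);  SG_post = 1 + (SG_pre−1)·V_pre/V_post
V_post = 37.0 − 3.7·(118/60) = 29.7233
SG_post = 1 + (1.036 − 1)·37.0/29.7233

1.0448


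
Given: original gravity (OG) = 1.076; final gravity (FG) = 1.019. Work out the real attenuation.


AA = (OG−FG)/(OG−1)·100;  RA = AA·0.8192
AA = (1.076 − 1.019)/(1.076 − 1)·100 = 75.0000
RA = 75.0000·0.8192

61.4400 %


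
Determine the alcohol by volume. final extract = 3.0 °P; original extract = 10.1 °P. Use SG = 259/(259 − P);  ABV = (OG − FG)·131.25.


OG = 259/(259 − 10.1) = 1.0406
FG = 259/(259 − 3.0) = 1.0117
ABV = (1.0406 − 1.0117)·131.25

3.7878 % ABV


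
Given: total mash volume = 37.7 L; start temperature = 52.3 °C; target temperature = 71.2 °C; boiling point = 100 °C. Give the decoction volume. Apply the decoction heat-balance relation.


V_dec = V_total·(T_target − T_start)/(T_boil − T_start)
V_dec = 37.7·(71.2 − 52.3)/(100 − 52.3)

14.9377 L


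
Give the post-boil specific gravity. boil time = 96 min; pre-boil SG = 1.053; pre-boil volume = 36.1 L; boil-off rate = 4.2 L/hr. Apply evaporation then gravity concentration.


V_post = V_pre − rate·(t/60);  SG_post = 1 + (SG_pre−1)·V_pre/V_post
V_post = 36.1 − 4.2·(96/60) = 29.3800
SG_post = 1 + (1.053 − 1)·36.1/29.3800

1.0651


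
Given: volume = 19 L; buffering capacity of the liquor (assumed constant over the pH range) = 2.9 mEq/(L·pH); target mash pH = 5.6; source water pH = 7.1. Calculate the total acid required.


acid = buffering capacity · (pH_source − pH_target) · V
acid = 2.9 · (7.1 − 5.6) · 19

82.6500 mEq
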